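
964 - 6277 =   -  5313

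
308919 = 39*7921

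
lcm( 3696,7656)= 107184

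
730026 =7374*99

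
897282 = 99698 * 9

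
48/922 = 24/461= 0.05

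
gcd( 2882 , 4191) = 11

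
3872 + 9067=12939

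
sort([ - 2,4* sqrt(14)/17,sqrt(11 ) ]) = [  -  2,4 * sqrt( 14)/17, sqrt(11)] 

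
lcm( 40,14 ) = 280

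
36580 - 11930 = 24650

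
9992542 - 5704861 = 4287681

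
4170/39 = 106 + 12/13 = 106.92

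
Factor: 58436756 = 2^2*7^1*2087027^1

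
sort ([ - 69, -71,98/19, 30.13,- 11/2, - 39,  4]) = [ - 71 ,-69, - 39, - 11/2,4, 98/19,  30.13 ]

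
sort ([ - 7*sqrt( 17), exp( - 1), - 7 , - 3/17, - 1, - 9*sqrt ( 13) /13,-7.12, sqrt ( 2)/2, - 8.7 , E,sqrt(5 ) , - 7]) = [ - 7*sqrt( 17 ) , - 8.7, - 7.12, - 7,  -  7, - 9*sqrt (13 )/13, - 1 , - 3/17 , exp(  -  1), sqrt(2)/2, sqrt( 5),E] 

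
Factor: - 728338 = - 2^1 * 13^1*109^1*257^1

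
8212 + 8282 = 16494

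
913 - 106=807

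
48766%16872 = 15022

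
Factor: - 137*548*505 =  - 37913380 = -2^2 * 5^1*101^1*137^2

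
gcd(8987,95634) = 11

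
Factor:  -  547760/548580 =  -668/669 = - 2^2*3^( - 1) * 167^1*223^(  -  1)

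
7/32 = 7/32 = 0.22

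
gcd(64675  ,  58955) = 65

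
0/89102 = 0 = 0.00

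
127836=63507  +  64329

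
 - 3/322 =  - 1 + 319/322 = - 0.01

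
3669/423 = 1223/141 = 8.67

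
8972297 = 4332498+4639799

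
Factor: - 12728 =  - 2^3*37^1*43^1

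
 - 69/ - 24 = 2+7/8 = 2.88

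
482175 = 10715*45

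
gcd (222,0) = 222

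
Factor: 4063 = 17^1*239^1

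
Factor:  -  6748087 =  - 6748087^1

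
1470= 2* 735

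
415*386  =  160190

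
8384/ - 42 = - 200+8/21 = - 199.62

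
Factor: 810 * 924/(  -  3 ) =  - 2^3*3^4*5^1 *7^1*11^1 = -249480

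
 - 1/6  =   - 1/6 = - 0.17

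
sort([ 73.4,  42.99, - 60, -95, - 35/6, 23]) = [ - 95 , - 60, - 35/6, 23, 42.99, 73.4]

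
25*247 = 6175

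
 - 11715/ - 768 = 3905/256 = 15.25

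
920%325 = 270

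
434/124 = 7/2 = 3.50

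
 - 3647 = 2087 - 5734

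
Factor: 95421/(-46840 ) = -2^(- 3)*3^1*5^(-1)*17^1*1171^ ( - 1)*1871^1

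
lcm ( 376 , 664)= 31208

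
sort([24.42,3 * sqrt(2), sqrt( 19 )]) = [ 3*sqrt(2 ),sqrt(19),24.42] 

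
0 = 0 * 5627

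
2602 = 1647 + 955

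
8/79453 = 8/79453 = 0.00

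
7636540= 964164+6672376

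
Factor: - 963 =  - 3^2*107^1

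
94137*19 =1788603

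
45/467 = 45/467 = 0.10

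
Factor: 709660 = 2^2*5^1*7^1*37^1*137^1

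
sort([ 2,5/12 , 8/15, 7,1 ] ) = [ 5/12 , 8/15,1, 2, 7 ] 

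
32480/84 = 386 + 2/3 = 386.67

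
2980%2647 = 333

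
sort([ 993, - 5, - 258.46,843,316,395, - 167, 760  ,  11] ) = [ - 258.46,-167, - 5,  11 , 316,  395, 760,843, 993] 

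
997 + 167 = 1164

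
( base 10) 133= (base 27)4P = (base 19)70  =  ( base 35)3s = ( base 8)205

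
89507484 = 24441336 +65066148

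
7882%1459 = 587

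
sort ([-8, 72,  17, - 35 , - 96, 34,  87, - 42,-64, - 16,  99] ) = [ - 96, - 64  , - 42, - 35,-16, -8,17, 34,  72, 87,  99]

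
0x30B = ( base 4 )30023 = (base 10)779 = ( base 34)mv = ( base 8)1413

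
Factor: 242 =2^1 * 11^2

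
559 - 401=158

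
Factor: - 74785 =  - 5^1 * 14957^1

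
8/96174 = 4/48087 = 0.00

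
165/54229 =165/54229 = 0.00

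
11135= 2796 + 8339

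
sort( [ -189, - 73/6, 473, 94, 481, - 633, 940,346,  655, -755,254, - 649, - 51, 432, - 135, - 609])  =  [- 755, - 649, - 633, - 609, - 189, - 135,  -  51, - 73/6,94, 254,346, 432,  473,481, 655, 940]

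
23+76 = 99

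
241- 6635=  -  6394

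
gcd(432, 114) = 6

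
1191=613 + 578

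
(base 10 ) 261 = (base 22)BJ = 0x105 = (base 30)8L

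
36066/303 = 119 + 3/101 = 119.03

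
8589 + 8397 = 16986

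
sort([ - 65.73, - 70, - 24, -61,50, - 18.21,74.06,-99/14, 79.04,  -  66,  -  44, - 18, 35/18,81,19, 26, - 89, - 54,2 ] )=[ - 89, - 70, - 66, - 65.73 ,- 61, - 54, - 44, - 24,- 18.21, - 18, - 99/14,35/18,2,19,26, 50,74.06,79.04, 81]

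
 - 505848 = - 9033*56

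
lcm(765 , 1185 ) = 60435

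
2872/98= 29+15/49  =  29.31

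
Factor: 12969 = 3^2*11^1*131^1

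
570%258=54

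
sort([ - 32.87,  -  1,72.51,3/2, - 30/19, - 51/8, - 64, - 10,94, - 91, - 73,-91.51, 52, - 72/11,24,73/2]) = [ - 91.51,-91, - 73,- 64 ,  -  32.87, - 10, - 72/11, - 51/8,- 30/19,- 1,  3/2 , 24,73/2,52,72.51,94]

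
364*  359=130676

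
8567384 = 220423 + 8346961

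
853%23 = 2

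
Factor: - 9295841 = - 23^1*404167^1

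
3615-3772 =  - 157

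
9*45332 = 407988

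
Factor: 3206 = 2^1*7^1*229^1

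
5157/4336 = 5157/4336 = 1.19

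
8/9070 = 4/4535  =  0.00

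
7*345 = 2415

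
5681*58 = 329498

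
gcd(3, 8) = 1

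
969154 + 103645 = 1072799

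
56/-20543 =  - 56/20543 = - 0.00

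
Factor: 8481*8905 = 75523305= 3^1*5^1*11^1*13^1 * 137^1 * 257^1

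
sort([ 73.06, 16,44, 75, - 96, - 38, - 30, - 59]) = [-96, - 59, - 38,  -  30,  16 , 44, 73.06,75]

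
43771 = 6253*7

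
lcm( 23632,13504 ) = 94528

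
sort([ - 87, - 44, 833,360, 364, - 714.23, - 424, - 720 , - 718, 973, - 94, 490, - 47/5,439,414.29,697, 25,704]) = [ - 720, - 718, - 714.23, - 424, - 94, - 87, - 44, - 47/5,25 , 360,364,414.29,439,490,697,704,833,973]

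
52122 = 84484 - 32362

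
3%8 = 3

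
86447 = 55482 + 30965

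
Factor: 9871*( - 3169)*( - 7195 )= 5^1 * 1439^1*3169^1*9871^1 =225068226805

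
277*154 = 42658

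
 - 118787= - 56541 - 62246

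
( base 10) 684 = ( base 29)nh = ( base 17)264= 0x2AC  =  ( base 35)jj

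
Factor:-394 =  -2^1*197^1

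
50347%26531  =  23816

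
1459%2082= 1459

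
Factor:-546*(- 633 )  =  345618 = 2^1*3^2*7^1*13^1 *211^1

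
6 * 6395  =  38370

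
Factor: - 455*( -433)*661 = 130226915  =  5^1*7^1 * 13^1*433^1*661^1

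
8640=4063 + 4577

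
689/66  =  10  +  29/66 = 10.44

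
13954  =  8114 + 5840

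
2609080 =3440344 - 831264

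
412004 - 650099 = -238095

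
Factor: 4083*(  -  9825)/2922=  - 2^( - 1) * 3^1 * 5^2*131^1*487^( - 1 ) * 1361^1 =- 13371825/974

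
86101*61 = 5252161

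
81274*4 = 325096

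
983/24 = 40+23/24 =40.96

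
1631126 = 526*3101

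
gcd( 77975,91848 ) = 1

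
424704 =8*53088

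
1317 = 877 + 440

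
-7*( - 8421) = 58947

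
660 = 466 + 194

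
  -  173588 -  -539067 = 365479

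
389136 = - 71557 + 460693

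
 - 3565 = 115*( - 31) 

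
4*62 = 248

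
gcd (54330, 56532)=6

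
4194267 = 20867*201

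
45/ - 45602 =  -45/45602 = -  0.00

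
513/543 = 171/181  =  0.94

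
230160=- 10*(-23016) 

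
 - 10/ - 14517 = 10/14517=0.00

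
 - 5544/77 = -72  =  - 72.00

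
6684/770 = 8+262/385 = 8.68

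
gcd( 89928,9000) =72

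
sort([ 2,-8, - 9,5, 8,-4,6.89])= [ - 9 ,-8, - 4,2, 5,6.89, 8 ] 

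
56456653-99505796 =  - 43049143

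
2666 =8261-5595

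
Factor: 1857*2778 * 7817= 40325917482 = 2^1*3^2 * 463^1 * 619^1*7817^1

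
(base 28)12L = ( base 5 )11421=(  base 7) 2340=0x35D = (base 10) 861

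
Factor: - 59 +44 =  - 15 = - 3^1*5^1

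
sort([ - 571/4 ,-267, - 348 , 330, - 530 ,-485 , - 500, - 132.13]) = [ - 530,  -  500, - 485, - 348, - 267, - 571/4, - 132.13,330]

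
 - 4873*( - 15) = 73095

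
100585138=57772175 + 42812963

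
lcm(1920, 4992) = 24960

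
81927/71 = 81927/71 = 1153.90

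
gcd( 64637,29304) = 1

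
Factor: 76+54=2^1*5^1 * 13^1 =130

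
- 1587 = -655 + -932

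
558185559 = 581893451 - 23707892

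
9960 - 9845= 115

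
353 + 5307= 5660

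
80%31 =18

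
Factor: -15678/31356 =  -2^(-1)=-  1/2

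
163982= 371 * 442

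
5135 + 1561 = 6696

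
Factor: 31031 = 7^1*11^1*13^1*31^1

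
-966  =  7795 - 8761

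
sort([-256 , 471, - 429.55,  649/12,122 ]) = [  -  429.55, - 256, 649/12,  122, 471]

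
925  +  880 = 1805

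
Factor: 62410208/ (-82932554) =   -  2^4 * 7^1*278617^1 * 41466277^(- 1) = -31205104/41466277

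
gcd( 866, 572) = 2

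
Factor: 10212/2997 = 92/27 = 2^2*3^( - 3 )*23^1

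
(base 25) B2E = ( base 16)1b1b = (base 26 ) a6n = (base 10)6939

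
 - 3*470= - 1410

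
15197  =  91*167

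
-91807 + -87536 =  - 179343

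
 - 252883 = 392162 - 645045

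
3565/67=53 + 14/67 = 53.21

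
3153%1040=33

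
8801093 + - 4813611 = 3987482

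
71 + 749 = 820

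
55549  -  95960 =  - 40411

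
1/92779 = 1/92779 = 0.00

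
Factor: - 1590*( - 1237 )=1966830 =2^1*3^1*5^1*53^1*1237^1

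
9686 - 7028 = 2658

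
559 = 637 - 78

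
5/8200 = 1/1640=0.00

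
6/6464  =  3/3232 = 0.00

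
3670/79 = 46 + 36/79 = 46.46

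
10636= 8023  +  2613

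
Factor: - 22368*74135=- 2^5 * 3^1 * 5^1*233^1 * 14827^1 = -1658251680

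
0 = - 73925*0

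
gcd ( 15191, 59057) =1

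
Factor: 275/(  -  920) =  -2^(- 3) * 5^1*11^1*23^(-1) =- 55/184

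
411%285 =126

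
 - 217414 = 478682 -696096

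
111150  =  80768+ 30382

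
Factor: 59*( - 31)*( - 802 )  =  1466858  =  2^1*31^1*59^1*401^1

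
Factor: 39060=2^2*3^2*5^1*7^1*31^1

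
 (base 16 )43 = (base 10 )67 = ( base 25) 2h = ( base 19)3a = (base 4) 1003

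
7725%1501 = 220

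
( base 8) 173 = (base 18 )6f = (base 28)4b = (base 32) 3R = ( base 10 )123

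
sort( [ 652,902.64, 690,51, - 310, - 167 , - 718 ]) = [ - 718, - 310, - 167,51, 652,690,902.64]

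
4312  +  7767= 12079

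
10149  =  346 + 9803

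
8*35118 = 280944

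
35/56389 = 35/56389 = 0.00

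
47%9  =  2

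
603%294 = 15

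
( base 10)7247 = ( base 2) 1110001001111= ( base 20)I27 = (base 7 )30062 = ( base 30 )81h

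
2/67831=2/67831 = 0.00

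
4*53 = 212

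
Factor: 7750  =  2^1*5^3 *31^1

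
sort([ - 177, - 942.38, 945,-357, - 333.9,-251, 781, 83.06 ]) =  [-942.38,  -  357, - 333.9, - 251, - 177 , 83.06, 781,945]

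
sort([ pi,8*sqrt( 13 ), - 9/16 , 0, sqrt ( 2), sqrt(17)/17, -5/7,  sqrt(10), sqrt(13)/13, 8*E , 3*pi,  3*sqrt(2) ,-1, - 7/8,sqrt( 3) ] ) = [ - 1, - 7/8, - 5/7, - 9/16, 0,sqrt( 17 )/17,  sqrt (13)/13,  sqrt(2 ),sqrt( 3 ), pi,sqrt( 10), 3*sqrt( 2 ),3*pi,8*E , 8*sqrt( 13)]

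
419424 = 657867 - 238443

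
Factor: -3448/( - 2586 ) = 2^2 * 3^( - 1 )= 4/3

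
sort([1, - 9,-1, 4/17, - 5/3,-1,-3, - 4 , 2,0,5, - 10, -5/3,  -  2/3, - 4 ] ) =[-10, -9,-4,  -  4, - 3,- 5/3,  -  5/3,-1, - 1, - 2/3, 0,  4/17,1,2, 5 ]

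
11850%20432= 11850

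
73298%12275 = 11923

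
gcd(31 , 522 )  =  1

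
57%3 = 0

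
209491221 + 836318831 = 1045810052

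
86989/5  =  86989/5   =  17397.80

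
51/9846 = 17/3282 = 0.01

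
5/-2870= - 1/574 =- 0.00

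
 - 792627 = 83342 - 875969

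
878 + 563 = 1441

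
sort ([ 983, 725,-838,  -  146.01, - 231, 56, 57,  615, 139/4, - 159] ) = [ - 838, - 231, - 159, - 146.01,139/4,56,  57,615,  725,983 ] 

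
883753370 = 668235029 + 215518341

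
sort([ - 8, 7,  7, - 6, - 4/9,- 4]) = [  -  8, - 6,-4,-4/9, 7,7]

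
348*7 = 2436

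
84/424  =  21/106  =  0.20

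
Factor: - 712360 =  - 2^3*5^1*11^1*1619^1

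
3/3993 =1/1331 = 0.00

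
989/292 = 3 + 113/292 = 3.39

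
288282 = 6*48047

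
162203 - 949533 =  - 787330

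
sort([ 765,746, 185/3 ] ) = [ 185/3, 746 , 765 ] 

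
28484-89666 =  - 61182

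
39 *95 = 3705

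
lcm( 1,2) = 2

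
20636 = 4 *5159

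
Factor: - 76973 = - 13^1 * 31^1* 191^1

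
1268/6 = 211 + 1/3 = 211.33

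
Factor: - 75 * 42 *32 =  - 2^6*3^2*5^2*7^1 = - 100800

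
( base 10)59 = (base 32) 1R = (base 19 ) 32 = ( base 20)2J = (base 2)111011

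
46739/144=46739/144 = 324.58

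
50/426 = 25/213 = 0.12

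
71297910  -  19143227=52154683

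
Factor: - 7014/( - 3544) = 3507/1772 = 2^ ( - 2)*3^1*7^1*167^1*443^( - 1 ) 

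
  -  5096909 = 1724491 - 6821400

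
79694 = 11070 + 68624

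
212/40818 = 106/20409= 0.01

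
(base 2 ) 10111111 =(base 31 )65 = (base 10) 191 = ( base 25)7G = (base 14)d9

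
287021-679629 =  - 392608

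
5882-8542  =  -2660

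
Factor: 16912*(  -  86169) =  - 2^4*3^1*7^1*151^1 * 28723^1 = - 1457290128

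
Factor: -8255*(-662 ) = 2^1*5^1*13^1*127^1* 331^1  =  5464810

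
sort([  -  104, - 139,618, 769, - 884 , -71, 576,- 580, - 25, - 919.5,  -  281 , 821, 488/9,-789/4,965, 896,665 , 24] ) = [ - 919.5, - 884, - 580, - 281 ,  -  789/4, - 139, - 104, - 71, - 25, 24, 488/9,576, 618, 665, 769, 821, 896, 965]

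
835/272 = 3+19/272 = 3.07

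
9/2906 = 9/2906 = 0.00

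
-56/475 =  - 56/475 = - 0.12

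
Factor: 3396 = 2^2*3^1*283^1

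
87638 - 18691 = 68947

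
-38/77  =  - 38/77  =  - 0.49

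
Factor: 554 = 2^1  *  277^1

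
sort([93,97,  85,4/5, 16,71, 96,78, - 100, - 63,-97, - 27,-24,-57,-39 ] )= [-100 , - 97, - 63,-57,-39, - 27 ,-24,4/5, 16,71,78,85, 93,96,97 ]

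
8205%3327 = 1551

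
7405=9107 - 1702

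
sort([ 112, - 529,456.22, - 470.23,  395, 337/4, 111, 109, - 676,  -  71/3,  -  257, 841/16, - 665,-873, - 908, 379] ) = [ - 908, - 873,-676, - 665, - 529, - 470.23 ,  -  257, - 71/3 , 841/16 , 337/4,109, 111,  112,379, 395 , 456.22]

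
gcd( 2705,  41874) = 1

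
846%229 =159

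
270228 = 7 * 38604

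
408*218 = 88944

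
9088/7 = 9088/7= 1298.29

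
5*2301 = 11505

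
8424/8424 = 1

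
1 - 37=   -  36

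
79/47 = 1 + 32/47 = 1.68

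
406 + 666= 1072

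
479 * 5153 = 2468287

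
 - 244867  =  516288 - 761155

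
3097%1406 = 285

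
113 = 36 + 77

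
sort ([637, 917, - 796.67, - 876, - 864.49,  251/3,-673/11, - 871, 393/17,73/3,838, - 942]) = [ - 942,  -  876, - 871 , - 864.49, - 796.67,- 673/11,393/17, 73/3,251/3,637 , 838, 917] 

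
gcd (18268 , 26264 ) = 4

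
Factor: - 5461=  -43^1*127^1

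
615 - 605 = 10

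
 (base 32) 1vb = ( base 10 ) 2027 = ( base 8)3753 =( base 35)1mw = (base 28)2GB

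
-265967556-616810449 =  - 882778005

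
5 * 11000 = 55000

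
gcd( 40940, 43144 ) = 4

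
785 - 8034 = -7249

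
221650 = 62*3575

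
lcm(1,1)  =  1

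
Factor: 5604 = 2^2 * 3^1*467^1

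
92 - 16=76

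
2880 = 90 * 32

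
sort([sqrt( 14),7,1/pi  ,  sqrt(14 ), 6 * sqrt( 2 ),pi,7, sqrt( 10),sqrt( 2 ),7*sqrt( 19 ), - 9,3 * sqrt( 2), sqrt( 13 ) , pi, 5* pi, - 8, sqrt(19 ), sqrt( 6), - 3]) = [ - 9, - 8,-3,1/pi,sqrt( 2 ), sqrt( 6),pi,  pi , sqrt(10 ),sqrt( 13),  sqrt( 14),sqrt(14),3*sqrt (2),sqrt (19),7,7,6*sqrt(2 ), 5*pi, 7* sqrt ( 19 )]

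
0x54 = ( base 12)70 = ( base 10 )84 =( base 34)2G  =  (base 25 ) 39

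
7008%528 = 144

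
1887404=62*30442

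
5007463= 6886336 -1878873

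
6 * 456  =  2736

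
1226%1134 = 92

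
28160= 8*3520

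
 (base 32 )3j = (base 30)3P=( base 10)115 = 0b1110011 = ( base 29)3s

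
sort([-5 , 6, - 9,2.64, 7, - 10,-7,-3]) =[ - 10, - 9,-7,-5, - 3, 2.64,6, 7 ]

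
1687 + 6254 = 7941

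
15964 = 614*26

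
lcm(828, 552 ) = 1656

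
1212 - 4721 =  - 3509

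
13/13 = 1  =  1.00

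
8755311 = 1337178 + 7418133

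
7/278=7/278 = 0.03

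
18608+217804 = 236412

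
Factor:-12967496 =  - 2^3*443^1*3659^1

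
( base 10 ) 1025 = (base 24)1IH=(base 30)145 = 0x401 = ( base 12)715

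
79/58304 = 79/58304 = 0.00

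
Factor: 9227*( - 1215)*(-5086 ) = 2^1*3^5 * 5^1*2543^1*9227^1 = 57018154230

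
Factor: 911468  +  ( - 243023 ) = 3^1*5^1 * 44563^1=668445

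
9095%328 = 239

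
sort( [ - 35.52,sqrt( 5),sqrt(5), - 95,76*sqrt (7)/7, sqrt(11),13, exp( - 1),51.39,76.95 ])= [ - 95 , - 35.52, exp( - 1),sqrt( 5),sqrt(5 ), sqrt(11 ),13, 76*sqrt(7 ) /7,51.39,76.95 ] 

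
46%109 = 46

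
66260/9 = 7362 + 2/9 = 7362.22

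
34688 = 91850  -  57162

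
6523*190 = 1239370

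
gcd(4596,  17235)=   1149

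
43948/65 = 676+8/65= 676.12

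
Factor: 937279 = 7^1*257^1 * 521^1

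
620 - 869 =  - 249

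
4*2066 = 8264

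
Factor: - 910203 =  - 3^1*7^1*89^1 *487^1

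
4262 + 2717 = 6979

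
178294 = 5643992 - 5465698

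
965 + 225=1190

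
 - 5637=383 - 6020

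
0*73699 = 0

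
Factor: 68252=2^2 * 113^1*151^1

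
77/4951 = 77/4951 = 0.02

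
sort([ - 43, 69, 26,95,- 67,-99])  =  [-99,- 67, - 43,26,69,95]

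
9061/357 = 25 + 8/21 = 25.38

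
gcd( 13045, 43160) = 5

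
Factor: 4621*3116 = 14399036 =2^2*19^1*41^1*4621^1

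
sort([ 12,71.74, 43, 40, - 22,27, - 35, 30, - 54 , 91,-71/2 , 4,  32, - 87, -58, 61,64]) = [-87, - 58,  -  54, - 71/2,  -  35 , - 22,  4, 12,27  ,  30,32 , 40, 43, 61,64,71.74,91] 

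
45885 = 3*15295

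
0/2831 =0 = 0.00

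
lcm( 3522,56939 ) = 341634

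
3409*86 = 293174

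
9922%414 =400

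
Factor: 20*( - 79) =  - 1580 = - 2^2*5^1*79^1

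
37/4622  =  37/4622=   0.01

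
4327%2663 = 1664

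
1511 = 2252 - 741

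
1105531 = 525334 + 580197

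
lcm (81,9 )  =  81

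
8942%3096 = 2750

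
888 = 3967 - 3079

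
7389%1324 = 769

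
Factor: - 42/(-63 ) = 2^1*3^( - 1 )= 2/3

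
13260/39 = 340= 340.00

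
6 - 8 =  - 2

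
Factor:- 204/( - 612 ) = 1/3 = 3^(-1)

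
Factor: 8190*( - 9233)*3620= - 2^3*3^2 *5^2*  7^2*13^1*181^1*1319^1 = - 273738137400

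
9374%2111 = 930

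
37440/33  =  1134+6/11 = 1134.55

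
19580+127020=146600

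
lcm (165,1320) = 1320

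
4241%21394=4241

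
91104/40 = 2277 +3/5= 2277.60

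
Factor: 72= 2^3*3^2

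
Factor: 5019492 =2^2 * 3^1* 181^1*2311^1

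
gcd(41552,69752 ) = 8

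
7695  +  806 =8501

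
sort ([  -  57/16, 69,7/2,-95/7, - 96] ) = [-96, - 95/7,-57/16,7/2,69]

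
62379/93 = 20793/31 = 670.74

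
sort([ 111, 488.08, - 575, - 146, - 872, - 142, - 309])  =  [ -872,  -  575,-309  , - 146, - 142,  111 , 488.08]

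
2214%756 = 702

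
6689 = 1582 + 5107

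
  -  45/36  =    -  2 + 3/4 = - 1.25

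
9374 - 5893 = 3481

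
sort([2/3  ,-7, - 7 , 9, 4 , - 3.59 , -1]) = [-7 , - 7, - 3.59, - 1, 2/3,4,9]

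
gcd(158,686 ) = 2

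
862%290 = 282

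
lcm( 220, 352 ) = 1760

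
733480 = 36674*20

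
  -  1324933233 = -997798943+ -327134290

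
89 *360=32040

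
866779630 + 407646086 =1274425716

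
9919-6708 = 3211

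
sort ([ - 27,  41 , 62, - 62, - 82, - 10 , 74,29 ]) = [ - 82, - 62 , - 27, - 10, 29,  41  ,  62,74 ] 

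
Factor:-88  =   -2^3 * 11^1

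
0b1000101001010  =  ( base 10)4426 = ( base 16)114a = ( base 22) 934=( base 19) C4I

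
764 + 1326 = 2090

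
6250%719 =498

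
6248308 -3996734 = 2251574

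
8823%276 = 267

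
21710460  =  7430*2922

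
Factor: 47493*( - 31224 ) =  - 1482921432 = - 2^3* 3^4 * 1301^1*1759^1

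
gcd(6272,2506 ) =14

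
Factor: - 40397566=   -  2^1*11^1 * 523^1*3511^1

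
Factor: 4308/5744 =2^( - 2)*3^1  =  3/4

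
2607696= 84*31044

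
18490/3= 18490/3  =  6163.33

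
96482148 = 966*99878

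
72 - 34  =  38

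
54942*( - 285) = -15658470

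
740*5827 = 4311980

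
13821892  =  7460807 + 6361085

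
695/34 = 695/34=20.44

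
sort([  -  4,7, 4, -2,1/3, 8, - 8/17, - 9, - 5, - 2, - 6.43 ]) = [- 9, - 6.43 , - 5, - 4, - 2, - 2, - 8/17 , 1/3,4,7,8] 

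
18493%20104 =18493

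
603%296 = 11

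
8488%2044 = 312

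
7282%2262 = 496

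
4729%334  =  53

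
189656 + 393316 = 582972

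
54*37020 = 1999080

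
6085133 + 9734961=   15820094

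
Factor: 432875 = 5^3* 3463^1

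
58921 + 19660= 78581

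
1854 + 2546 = 4400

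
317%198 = 119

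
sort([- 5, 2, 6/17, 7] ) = [ - 5, 6/17, 2, 7]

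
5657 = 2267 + 3390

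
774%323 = 128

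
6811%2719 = 1373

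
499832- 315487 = 184345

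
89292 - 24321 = 64971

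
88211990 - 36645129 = 51566861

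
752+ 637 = 1389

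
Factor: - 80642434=- 2^1*269^1*149893^1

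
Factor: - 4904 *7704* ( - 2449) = 2^6* 3^2*31^1 * 79^1*107^1*613^1 = 92524238784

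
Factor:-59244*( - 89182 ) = 2^3*3^1*17^1*43^1*61^1*4937^1 = 5283498408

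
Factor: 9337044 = 2^2 * 3^1 * 379^1*2053^1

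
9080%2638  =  1166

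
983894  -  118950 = 864944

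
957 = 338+619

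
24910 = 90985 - 66075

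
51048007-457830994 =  - 406782987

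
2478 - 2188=290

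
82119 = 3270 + 78849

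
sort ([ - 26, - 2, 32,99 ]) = [ - 26, - 2, 32, 99 ] 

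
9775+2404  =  12179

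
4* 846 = 3384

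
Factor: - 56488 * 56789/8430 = -2^2*3^(-1)*5^(-1)*23^1*109^1*281^( -1 )*307^1*521^1 = - 1603948516/4215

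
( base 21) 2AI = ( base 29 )198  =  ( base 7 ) 3144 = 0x456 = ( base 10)1110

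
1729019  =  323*5353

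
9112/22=4556/11 = 414.18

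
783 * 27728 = 21711024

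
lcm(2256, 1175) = 56400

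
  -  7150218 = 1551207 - 8701425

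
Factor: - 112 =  -2^4* 7^1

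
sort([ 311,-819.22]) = [ - 819.22, 311 ] 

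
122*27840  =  3396480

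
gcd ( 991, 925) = 1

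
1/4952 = 1/4952 = 0.00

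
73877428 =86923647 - 13046219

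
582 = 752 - 170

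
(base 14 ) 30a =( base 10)598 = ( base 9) 734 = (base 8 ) 1126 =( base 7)1513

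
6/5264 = 3/2632 = 0.00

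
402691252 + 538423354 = 941114606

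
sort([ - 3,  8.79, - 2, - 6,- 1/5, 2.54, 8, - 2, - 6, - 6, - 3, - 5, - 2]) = [ - 6, - 6, - 6,-5, - 3, - 3, - 2, - 2, - 2, - 1/5,2.54, 8, 8.79]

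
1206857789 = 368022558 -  - 838835231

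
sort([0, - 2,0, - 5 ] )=[ - 5, - 2,  0,0 ] 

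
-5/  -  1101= 5/1101=0.00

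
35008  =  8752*4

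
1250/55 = 250/11 = 22.73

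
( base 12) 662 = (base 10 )938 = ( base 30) 118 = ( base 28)15E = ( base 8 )1652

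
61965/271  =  228 +177/271 =228.65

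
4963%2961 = 2002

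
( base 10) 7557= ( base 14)2a7b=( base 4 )1312011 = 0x1D85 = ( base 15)238c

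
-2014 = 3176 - 5190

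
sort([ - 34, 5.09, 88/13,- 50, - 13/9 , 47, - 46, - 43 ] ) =[ - 50, - 46, - 43, - 34, - 13/9,5.09, 88/13, 47] 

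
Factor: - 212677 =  - 212677^1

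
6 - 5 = 1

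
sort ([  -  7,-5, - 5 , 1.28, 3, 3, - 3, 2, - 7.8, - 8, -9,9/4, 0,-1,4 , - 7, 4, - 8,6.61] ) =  [ - 9, - 8, - 8, - 7.8, - 7 , - 7 ,-5, - 5, - 3 ,-1,0,1.28, 2, 9/4,3, 3, 4,4, 6.61]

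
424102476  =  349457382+74645094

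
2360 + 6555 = 8915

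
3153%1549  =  55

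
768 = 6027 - 5259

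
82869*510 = 42263190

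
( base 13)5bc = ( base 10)1000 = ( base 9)1331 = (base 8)1750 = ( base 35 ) SK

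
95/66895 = 19/13379 = 0.00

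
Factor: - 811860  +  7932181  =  13^1*83^1*6599^1 = 7120321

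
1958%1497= 461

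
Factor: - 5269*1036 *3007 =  - 2^2*7^1*11^1 * 31^1*37^1 * 97^1*479^1 = - 16414262788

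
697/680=41/40 = 1.02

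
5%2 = 1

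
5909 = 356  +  5553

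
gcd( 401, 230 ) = 1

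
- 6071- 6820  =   - 12891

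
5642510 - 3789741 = 1852769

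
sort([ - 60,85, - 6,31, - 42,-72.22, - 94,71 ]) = [ - 94, - 72.22, - 60,-42,-6,31,71,85]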